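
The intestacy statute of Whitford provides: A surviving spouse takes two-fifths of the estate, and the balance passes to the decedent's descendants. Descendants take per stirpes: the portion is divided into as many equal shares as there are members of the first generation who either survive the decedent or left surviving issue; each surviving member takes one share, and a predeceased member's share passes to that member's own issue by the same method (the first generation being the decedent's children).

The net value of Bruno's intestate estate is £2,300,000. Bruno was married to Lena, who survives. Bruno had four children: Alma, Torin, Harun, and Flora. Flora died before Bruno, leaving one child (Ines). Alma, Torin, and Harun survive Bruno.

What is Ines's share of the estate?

Lena takes two-fifths of £2,300,000 = £920,000. The remaining £1,380,000 passes to the descendants.
The descendants' portion (£1,380,000) is divided into 4 shares of £345,000: Alma, Torin, and Harun each take £345,000; Flora's £345,000 share passes to Flora's issue.
Flora's share (£345,000) passes entirely to Ines.

Ines receives £345,000.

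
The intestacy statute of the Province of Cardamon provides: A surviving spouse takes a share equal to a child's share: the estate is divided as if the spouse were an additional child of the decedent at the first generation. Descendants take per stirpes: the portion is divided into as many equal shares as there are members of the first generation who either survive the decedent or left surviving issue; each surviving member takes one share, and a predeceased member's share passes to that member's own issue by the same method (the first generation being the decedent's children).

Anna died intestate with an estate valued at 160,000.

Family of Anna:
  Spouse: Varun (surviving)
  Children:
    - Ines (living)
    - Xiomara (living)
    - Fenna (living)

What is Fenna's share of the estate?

Fenna receives 40,000.

The spouse counts as an additional share at the children's level, so there are 4 primary shares of 40,000. Varun takes one such share (40,000).
The children's combined portion (120,000) is divided into 3 shares of 40,000: Ines, Xiomara, and Fenna each take 40,000.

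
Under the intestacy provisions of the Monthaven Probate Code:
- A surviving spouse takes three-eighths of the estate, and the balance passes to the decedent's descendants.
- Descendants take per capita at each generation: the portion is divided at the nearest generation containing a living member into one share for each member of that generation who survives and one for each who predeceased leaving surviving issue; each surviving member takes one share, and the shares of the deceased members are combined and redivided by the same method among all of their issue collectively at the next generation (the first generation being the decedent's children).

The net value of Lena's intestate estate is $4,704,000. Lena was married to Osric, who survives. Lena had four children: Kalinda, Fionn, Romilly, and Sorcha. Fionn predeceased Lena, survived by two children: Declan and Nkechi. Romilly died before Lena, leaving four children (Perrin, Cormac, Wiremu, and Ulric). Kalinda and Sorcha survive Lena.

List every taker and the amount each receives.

Osric: $1,764,000; Kalinda: $735,000; Declan: $245,000; Nkechi: $245,000; Perrin: $245,000; Cormac: $245,000; Wiremu: $245,000; Ulric: $245,000; Sorcha: $735,000

Osric takes three-eighths of $4,704,000 = $1,764,000. The remaining $2,940,000 passes to the descendants.
The descendants' portion ($2,940,000) is divided at the children's generation into 4 shares of $735,000. Kalinda and Sorcha each take $735,000. The 2 shares of the deceased (Fionn and Romilly) are combined into a pool of $1,470,000.
That pool ($1,470,000) is divided at the grandchildren's generation equally among Declan, Nkechi, Perrin, Cormac, Wiremu, and Ulric: $245,000 each.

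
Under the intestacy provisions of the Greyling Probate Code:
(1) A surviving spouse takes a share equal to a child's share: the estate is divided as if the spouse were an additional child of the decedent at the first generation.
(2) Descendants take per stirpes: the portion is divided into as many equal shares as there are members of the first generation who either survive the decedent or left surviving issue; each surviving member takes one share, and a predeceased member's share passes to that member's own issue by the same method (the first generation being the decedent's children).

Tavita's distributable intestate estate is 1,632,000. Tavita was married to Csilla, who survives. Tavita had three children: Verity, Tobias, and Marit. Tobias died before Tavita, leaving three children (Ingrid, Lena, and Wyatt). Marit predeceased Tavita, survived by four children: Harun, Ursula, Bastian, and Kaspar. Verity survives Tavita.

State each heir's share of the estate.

The spouse counts as an additional share at the children's level, so there are 4 primary shares of 408,000. Csilla takes one such share (408,000).
The children's combined portion (1,224,000) is divided into 3 shares of 408,000: Verity takes 408,000; Tobias's 408,000 share passes to Tobias's issue; Marit's 408,000 share passes to Marit's issue.
Tobias's share (408,000) is divided into 3 shares of 136,000: Ingrid, Lena, and Wyatt each take 136,000.
Marit's share (408,000) is divided into 4 shares of 102,000: Harun, Ursula, Bastian, and Kaspar each take 102,000.

Csilla: 408,000; Verity: 408,000; Ingrid: 136,000; Lena: 136,000; Wyatt: 136,000; Harun: 102,000; Ursula: 102,000; Bastian: 102,000; Kaspar: 102,000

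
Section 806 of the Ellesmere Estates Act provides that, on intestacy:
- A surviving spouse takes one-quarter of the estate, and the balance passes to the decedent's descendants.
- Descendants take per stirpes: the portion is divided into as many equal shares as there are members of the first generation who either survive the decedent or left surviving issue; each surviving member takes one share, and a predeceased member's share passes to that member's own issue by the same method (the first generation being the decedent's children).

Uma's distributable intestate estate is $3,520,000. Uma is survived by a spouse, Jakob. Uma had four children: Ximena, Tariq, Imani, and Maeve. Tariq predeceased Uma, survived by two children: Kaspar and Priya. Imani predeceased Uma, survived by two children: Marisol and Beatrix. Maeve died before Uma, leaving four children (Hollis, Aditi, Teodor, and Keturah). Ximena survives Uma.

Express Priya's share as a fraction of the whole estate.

Jakob takes one-quarter of $3,520,000 = $880,000. The remaining $2,640,000 passes to the descendants.
The descendants' portion ($2,640,000) is divided into 4 shares of $660,000: Ximena takes $660,000; Tariq's $660,000 share passes to Tariq's issue; Imani's $660,000 share passes to Imani's issue; Maeve's $660,000 share passes to Maeve's issue.
Tariq's share ($660,000) is divided into 2 shares of $330,000: Kaspar and Priya each take $330,000.
Imani's share ($660,000) is divided into 2 shares of $330,000: Marisol and Beatrix each take $330,000.
Maeve's share ($660,000) is divided into 4 shares of $165,000: Hollis, Aditi, Teodor, and Keturah each take $165,000.

Priya receives 3/32 of the estate.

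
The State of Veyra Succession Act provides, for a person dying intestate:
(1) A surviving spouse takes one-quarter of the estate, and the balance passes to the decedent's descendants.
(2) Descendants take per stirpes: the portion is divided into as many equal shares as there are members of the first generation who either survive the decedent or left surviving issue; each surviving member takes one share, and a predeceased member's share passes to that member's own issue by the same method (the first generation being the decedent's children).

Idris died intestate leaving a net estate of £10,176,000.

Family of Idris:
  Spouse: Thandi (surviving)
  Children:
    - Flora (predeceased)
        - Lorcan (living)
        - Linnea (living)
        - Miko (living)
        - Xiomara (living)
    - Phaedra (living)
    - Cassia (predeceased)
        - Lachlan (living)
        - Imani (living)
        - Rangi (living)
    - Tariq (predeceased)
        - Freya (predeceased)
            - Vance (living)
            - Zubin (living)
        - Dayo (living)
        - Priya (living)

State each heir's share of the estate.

Thandi: £2,544,000; Lorcan: £477,000; Linnea: £477,000; Miko: £477,000; Xiomara: £477,000; Phaedra: £1,908,000; Lachlan: £636,000; Imani: £636,000; Rangi: £636,000; Vance: £318,000; Zubin: £318,000; Dayo: £636,000; Priya: £636,000

Thandi takes one-quarter of £10,176,000 = £2,544,000. The remaining £7,632,000 passes to the descendants.
The descendants' portion (£7,632,000) is divided into 4 shares of £1,908,000: Phaedra takes £1,908,000; Flora's £1,908,000 share passes to Flora's issue; Cassia's £1,908,000 share passes to Cassia's issue; Tariq's £1,908,000 share passes to Tariq's issue.
Flora's share (£1,908,000) is divided into 4 shares of £477,000: Lorcan, Linnea, Miko, and Xiomara each take £477,000.
Cassia's share (£1,908,000) is divided into 3 shares of £636,000: Lachlan, Imani, and Rangi each take £636,000.
Tariq's share (£1,908,000) is divided into 3 shares of £636,000: Dayo and Priya each take £636,000; Freya's £636,000 share passes to Freya's issue.
Freya's share (£636,000) is divided into 2 shares of £318,000: Vance and Zubin each take £318,000.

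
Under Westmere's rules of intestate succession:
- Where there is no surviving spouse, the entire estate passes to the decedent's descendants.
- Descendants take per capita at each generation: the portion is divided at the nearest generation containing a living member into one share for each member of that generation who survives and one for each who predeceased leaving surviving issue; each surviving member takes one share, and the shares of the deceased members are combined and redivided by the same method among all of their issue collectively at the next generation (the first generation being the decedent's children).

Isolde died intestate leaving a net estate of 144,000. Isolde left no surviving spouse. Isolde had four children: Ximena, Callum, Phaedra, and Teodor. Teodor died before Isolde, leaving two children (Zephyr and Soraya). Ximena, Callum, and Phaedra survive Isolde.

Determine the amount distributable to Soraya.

Soraya receives 18,000.

The entire 144,000 passes to the descendants.
That amount (144,000) is divided at the children's generation into 4 shares of 36,000. Ximena, Callum, and Phaedra each take 36,000. The remaining share for the deceased Teodor (36,000) is carried to the next generation.
That pool (36,000) is divided at the grandchildren's generation equally among Zephyr and Soraya: 18,000 each.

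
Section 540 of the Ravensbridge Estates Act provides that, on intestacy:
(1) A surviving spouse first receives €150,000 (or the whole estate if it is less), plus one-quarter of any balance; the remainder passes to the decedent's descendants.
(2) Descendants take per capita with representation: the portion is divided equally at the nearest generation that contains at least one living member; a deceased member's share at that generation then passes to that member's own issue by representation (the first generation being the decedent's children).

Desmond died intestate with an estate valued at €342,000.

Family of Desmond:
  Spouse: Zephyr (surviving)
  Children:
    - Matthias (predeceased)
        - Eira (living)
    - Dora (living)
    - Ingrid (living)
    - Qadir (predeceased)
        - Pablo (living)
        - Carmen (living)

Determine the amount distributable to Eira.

Eira receives €36,000.

Zephyr first takes €150,000, leaving a balance of €192,000. Zephyr then takes one-quarter of the balance (€48,000), for a total of €198,000. The remaining €144,000 passes to the descendants.
The descendants' portion (€144,000) is divided into 4 shares of €36,000: Dora and Ingrid each take €36,000; Matthias's €36,000 share passes to Matthias's issue; Qadir's €36,000 share passes to Qadir's issue.
Matthias's share (€36,000) passes entirely to Eira.
Qadir's share (€36,000) is divided into 2 shares of €18,000: Pablo and Carmen each take €18,000.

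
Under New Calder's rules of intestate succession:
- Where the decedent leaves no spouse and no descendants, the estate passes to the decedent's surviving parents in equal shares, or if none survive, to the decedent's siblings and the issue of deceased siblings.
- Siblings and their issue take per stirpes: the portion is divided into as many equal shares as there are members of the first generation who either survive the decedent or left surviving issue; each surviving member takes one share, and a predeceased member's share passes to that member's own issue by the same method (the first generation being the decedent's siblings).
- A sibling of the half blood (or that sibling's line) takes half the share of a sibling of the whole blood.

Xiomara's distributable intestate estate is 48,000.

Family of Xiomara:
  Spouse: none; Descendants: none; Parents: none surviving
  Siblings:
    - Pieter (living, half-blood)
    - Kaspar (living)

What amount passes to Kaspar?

The entire 48,000 passes to the siblings and their issue.
Counting each half-blood sibling's line as half a unit, there are 3/2 units in 48,000, so one unit is 32,000. Whole-blood lines (Kaspar) take 32,000 each; half-blood lines (Pieter) take 16,000 each.

Kaspar receives 32,000.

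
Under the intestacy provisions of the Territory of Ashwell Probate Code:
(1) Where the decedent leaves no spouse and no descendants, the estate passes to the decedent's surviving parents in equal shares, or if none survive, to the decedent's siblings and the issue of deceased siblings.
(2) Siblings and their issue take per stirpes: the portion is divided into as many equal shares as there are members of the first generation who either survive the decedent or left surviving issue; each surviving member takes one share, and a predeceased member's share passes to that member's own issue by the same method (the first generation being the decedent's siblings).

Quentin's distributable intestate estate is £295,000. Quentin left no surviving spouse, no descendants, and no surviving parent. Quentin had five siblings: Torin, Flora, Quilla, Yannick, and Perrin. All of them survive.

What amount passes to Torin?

Torin receives £59,000.

The entire £295,000 passes to the siblings and their issue.
That amount (£295,000) is divided into 5 shares of £59,000: Torin, Flora, Quilla, Yannick, and Perrin each take £59,000.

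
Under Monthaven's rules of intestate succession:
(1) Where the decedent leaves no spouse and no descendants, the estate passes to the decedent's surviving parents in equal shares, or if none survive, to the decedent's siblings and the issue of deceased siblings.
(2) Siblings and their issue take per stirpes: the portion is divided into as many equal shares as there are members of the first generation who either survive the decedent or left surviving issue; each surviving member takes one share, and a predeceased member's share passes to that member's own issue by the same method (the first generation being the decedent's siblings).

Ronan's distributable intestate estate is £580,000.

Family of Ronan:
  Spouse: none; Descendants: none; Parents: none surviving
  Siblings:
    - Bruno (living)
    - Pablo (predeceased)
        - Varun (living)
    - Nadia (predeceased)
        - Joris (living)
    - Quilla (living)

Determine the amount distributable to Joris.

Joris receives £145,000.

The entire £580,000 passes to the siblings and their issue.
That amount (£580,000) is divided into 4 shares of £145,000: Bruno and Quilla each take £145,000; Pablo's £145,000 share passes to Pablo's issue; Nadia's £145,000 share passes to Nadia's issue.
Pablo's share (£145,000) passes entirely to Varun.
Nadia's share (£145,000) passes entirely to Joris.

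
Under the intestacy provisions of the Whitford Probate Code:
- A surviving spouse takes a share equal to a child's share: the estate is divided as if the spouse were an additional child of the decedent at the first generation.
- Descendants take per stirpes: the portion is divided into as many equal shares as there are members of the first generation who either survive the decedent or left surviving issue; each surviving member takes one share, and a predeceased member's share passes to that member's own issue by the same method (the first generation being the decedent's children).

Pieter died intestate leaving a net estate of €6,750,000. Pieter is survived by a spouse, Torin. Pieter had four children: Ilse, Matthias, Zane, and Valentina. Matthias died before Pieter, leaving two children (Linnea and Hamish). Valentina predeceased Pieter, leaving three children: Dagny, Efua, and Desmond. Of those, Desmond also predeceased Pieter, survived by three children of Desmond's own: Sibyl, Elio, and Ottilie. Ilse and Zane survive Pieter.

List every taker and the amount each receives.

Torin: €1,350,000; Ilse: €1,350,000; Linnea: €675,000; Hamish: €675,000; Zane: €1,350,000; Dagny: €450,000; Efua: €450,000; Sibyl: €150,000; Elio: €150,000; Ottilie: €150,000

The spouse counts as an additional share at the children's level, so there are 5 primary shares of €1,350,000. Torin takes one such share (€1,350,000).
The children's combined portion (€5,400,000) is divided into 4 shares of €1,350,000: Ilse and Zane each take €1,350,000; Matthias's €1,350,000 share passes to Matthias's issue; Valentina's €1,350,000 share passes to Valentina's issue.
Matthias's share (€1,350,000) is divided into 2 shares of €675,000: Linnea and Hamish each take €675,000.
Valentina's share (€1,350,000) is divided into 3 shares of €450,000: Dagny and Efua each take €450,000; Desmond's €450,000 share passes to Desmond's issue.
Desmond's share (€450,000) is divided into 3 shares of €150,000: Sibyl, Elio, and Ottilie each take €150,000.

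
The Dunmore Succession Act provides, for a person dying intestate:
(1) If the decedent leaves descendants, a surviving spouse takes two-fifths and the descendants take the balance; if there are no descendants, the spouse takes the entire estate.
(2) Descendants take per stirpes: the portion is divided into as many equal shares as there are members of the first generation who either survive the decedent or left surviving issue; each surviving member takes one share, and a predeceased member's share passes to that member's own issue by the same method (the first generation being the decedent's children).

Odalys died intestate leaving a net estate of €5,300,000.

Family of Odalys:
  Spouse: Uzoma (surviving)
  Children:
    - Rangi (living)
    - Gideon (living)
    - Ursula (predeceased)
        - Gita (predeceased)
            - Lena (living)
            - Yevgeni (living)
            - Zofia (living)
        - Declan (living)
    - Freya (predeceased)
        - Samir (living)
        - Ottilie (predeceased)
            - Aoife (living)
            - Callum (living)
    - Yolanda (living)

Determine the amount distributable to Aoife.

Uzoma takes two-fifths of €5,300,000 = €2,120,000. The remaining €3,180,000 passes to the descendants.
The descendants' portion (€3,180,000) is divided into 5 shares of €636,000: Rangi, Gideon, and Yolanda each take €636,000; Ursula's €636,000 share passes to Ursula's issue; Freya's €636,000 share passes to Freya's issue.
Ursula's share (€636,000) is divided into 2 shares of €318,000: Declan takes €318,000; Gita's €318,000 share passes to Gita's issue.
Gita's share (€318,000) is divided into 3 shares of €106,000: Lena, Yevgeni, and Zofia each take €106,000.
Freya's share (€636,000) is divided into 2 shares of €318,000: Samir takes €318,000; Ottilie's €318,000 share passes to Ottilie's issue.
Ottilie's share (€318,000) is divided into 2 shares of €159,000: Aoife and Callum each take €159,000.

Aoife receives €159,000.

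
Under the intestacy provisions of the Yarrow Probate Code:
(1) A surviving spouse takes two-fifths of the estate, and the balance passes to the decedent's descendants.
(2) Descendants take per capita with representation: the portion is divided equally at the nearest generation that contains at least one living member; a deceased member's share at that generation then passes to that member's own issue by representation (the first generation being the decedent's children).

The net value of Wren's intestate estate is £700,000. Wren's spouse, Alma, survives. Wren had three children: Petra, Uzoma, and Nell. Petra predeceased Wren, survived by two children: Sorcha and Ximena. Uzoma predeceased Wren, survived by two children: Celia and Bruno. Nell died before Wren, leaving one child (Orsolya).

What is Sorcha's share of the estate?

Sorcha receives £84,000.

Alma takes two-fifths of £700,000 = £280,000. The remaining £420,000 passes to the descendants.
No child survives, so the initial division is made at the grandchildren's generation.
The descendants' portion (£420,000) is divided into 5 shares of £84,000: Sorcha, Ximena, Celia, Bruno, and Orsolya each take £84,000.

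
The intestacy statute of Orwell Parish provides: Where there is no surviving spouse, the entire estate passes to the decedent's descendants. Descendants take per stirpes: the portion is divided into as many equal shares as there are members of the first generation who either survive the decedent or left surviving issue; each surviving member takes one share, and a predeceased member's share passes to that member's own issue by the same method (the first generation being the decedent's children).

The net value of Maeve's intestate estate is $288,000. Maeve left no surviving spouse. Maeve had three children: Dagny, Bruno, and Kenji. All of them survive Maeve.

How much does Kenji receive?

The entire $288,000 passes to the descendants.
That amount ($288,000) is divided into 3 shares of $96,000: Dagny, Bruno, and Kenji each take $96,000.

Kenji receives $96,000.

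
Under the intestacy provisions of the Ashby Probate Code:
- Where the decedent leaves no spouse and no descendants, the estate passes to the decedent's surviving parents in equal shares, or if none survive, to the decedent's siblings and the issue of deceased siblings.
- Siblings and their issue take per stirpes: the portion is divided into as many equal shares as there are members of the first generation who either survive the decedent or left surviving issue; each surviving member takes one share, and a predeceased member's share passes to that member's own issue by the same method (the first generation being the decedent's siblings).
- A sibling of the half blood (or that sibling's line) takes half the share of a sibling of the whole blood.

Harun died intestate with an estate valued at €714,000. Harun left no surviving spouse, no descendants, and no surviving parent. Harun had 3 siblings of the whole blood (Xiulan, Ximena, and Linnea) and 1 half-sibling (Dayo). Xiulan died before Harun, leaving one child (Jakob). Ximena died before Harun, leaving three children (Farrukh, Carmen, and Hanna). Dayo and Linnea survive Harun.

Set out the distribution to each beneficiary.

The entire €714,000 passes to the siblings and their issue.
Counting each half-blood sibling's line as half a unit, there are 7/2 units in €714,000, so one unit is €204,000. Whole-blood lines (Xiulan, Ximena, and Linnea) take €204,000 each; half-blood lines (Dayo) take €102,000 each.
Xiulan's share (€204,000) passes entirely to Jakob.
Ximena's share (€204,000) is divided into 3 shares of €68,000: Farrukh, Carmen, and Hanna each take €68,000.

Dayo: €102,000; Jakob: €204,000; Farrukh: €68,000; Carmen: €68,000; Hanna: €68,000; Linnea: €204,000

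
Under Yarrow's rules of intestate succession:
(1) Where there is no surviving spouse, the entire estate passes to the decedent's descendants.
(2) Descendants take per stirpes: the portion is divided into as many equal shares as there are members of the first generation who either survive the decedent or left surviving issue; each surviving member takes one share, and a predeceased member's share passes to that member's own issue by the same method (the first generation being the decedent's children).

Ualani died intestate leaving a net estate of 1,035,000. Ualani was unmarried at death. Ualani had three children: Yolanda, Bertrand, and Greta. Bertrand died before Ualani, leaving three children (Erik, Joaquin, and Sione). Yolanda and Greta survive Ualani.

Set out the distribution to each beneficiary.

The entire 1,035,000 passes to the descendants.
That amount (1,035,000) is divided into 3 shares of 345,000: Yolanda and Greta each take 345,000; Bertrand's 345,000 share passes to Bertrand's issue.
Bertrand's share (345,000) is divided into 3 shares of 115,000: Erik, Joaquin, and Sione each take 115,000.

Yolanda: 345,000; Erik: 115,000; Joaquin: 115,000; Sione: 115,000; Greta: 345,000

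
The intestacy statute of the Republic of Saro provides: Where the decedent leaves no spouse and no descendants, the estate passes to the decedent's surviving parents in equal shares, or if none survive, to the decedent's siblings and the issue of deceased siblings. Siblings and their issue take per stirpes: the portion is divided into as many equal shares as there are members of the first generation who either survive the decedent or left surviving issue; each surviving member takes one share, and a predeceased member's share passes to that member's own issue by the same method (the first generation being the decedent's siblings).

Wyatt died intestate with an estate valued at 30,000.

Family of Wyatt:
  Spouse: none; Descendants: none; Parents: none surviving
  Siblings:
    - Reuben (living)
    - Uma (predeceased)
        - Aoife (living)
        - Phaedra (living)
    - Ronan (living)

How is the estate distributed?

Reuben: 10,000; Aoife: 5,000; Phaedra: 5,000; Ronan: 10,000

The entire 30,000 passes to the siblings and their issue.
That amount (30,000) is divided into 3 shares of 10,000: Reuben and Ronan each take 10,000; Uma's 10,000 share passes to Uma's issue.
Uma's share (10,000) is divided into 2 shares of 5,000: Aoife and Phaedra each take 5,000.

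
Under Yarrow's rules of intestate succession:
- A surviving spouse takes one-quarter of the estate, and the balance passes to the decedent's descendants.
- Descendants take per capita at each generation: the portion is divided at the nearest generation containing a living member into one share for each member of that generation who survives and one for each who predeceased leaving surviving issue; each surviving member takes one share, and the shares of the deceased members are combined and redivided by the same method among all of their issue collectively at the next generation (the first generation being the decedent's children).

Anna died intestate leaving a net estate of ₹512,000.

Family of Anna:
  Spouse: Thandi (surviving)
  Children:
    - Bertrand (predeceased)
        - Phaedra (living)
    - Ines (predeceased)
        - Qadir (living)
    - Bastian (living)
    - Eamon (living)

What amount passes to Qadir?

Thandi takes one-quarter of ₹512,000 = ₹128,000. The remaining ₹384,000 passes to the descendants.
The descendants' portion (₹384,000) is divided at the children's generation into 4 shares of ₹96,000. Bastian and Eamon each take ₹96,000. The 2 shares of the deceased (Bertrand and Ines) are combined into a pool of ₹192,000.
That pool (₹192,000) is divided at the grandchildren's generation equally among Phaedra and Qadir: ₹96,000 each.

Qadir receives ₹96,000.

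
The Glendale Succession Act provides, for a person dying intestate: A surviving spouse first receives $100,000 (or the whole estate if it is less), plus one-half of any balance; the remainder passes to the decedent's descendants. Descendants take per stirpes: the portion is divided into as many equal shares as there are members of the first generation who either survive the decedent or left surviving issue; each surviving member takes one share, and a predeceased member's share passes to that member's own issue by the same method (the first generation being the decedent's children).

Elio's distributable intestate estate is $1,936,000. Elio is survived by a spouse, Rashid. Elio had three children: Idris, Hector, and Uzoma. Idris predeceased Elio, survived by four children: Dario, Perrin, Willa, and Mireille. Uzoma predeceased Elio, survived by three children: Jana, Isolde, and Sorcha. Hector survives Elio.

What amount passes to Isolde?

Rashid first takes $100,000, leaving a balance of $1,836,000. Rashid then takes one-half of the balance ($918,000), for a total of $1,018,000. The remaining $918,000 passes to the descendants.
The descendants' portion ($918,000) is divided into 3 shares of $306,000: Hector takes $306,000; Idris's $306,000 share passes to Idris's issue; Uzoma's $306,000 share passes to Uzoma's issue.
Idris's share ($306,000) is divided into 4 shares of $76,500: Dario, Perrin, Willa, and Mireille each take $76,500.
Uzoma's share ($306,000) is divided into 3 shares of $102,000: Jana, Isolde, and Sorcha each take $102,000.

Isolde receives $102,000.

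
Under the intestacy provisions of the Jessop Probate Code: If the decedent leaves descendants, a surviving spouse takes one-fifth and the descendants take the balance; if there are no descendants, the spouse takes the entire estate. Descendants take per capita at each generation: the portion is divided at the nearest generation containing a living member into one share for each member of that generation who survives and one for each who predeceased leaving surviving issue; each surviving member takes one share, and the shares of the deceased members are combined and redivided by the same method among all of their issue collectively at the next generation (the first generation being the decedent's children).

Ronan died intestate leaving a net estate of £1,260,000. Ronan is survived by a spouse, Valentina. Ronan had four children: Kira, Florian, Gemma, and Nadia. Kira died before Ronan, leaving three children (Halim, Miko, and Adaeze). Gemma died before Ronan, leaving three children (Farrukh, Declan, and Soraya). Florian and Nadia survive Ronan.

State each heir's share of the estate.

Valentina: £252,000; Halim: £84,000; Miko: £84,000; Adaeze: £84,000; Florian: £252,000; Farrukh: £84,000; Declan: £84,000; Soraya: £84,000; Nadia: £252,000

Valentina takes one-fifth of £1,260,000 = £252,000. The remaining £1,008,000 passes to the descendants.
The descendants' portion (£1,008,000) is divided at the children's generation into 4 shares of £252,000. Florian and Nadia each take £252,000. The 2 shares of the deceased (Kira and Gemma) are combined into a pool of £504,000.
That pool (£504,000) is divided at the grandchildren's generation equally among Halim, Miko, Adaeze, Farrukh, Declan, and Soraya: £84,000 each.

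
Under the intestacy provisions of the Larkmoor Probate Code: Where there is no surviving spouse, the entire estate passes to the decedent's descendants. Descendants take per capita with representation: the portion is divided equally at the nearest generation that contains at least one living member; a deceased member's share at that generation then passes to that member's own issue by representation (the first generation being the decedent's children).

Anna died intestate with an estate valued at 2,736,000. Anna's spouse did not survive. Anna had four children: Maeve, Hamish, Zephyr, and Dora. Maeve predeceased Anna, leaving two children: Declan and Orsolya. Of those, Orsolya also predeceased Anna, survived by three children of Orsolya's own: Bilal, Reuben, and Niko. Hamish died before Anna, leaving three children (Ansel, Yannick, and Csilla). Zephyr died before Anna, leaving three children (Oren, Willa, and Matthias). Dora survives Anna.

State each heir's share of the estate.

The entire 2,736,000 passes to the descendants.
That amount (2,736,000) is divided into 4 shares of 684,000: Dora takes 684,000; Maeve's 684,000 share passes to Maeve's issue; Hamish's 684,000 share passes to Hamish's issue; Zephyr's 684,000 share passes to Zephyr's issue.
Maeve's share (684,000) is divided into 2 shares of 342,000: Declan takes 342,000; Orsolya's 342,000 share passes to Orsolya's issue.
Orsolya's share (342,000) is divided into 3 shares of 114,000: Bilal, Reuben, and Niko each take 114,000.
Hamish's share (684,000) is divided into 3 shares of 228,000: Ansel, Yannick, and Csilla each take 228,000.
Zephyr's share (684,000) is divided into 3 shares of 228,000: Oren, Willa, and Matthias each take 228,000.

Declan: 342,000; Bilal: 114,000; Reuben: 114,000; Niko: 114,000; Ansel: 228,000; Yannick: 228,000; Csilla: 228,000; Oren: 228,000; Willa: 228,000; Matthias: 228,000; Dora: 684,000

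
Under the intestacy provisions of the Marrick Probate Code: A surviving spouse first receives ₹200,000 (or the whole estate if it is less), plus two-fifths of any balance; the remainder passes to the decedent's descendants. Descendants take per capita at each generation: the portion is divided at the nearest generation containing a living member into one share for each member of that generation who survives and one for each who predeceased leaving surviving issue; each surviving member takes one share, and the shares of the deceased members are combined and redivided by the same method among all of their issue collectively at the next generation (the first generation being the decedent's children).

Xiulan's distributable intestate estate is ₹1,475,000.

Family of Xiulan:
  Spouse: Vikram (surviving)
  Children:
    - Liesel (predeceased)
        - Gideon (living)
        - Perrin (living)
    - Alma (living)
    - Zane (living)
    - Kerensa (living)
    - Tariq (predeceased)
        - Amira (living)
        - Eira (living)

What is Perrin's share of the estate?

Perrin receives ₹76,500.

Vikram first takes ₹200,000, leaving a balance of ₹1,275,000. Vikram then takes two-fifths of the balance (₹510,000), for a total of ₹710,000. The remaining ₹765,000 passes to the descendants.
The descendants' portion (₹765,000) is divided at the children's generation into 5 shares of ₹153,000. Alma, Zane, and Kerensa each take ₹153,000. The 2 shares of the deceased (Liesel and Tariq) are combined into a pool of ₹306,000.
That pool (₹306,000) is divided at the grandchildren's generation equally among Gideon, Perrin, Amira, and Eira: ₹76,500 each.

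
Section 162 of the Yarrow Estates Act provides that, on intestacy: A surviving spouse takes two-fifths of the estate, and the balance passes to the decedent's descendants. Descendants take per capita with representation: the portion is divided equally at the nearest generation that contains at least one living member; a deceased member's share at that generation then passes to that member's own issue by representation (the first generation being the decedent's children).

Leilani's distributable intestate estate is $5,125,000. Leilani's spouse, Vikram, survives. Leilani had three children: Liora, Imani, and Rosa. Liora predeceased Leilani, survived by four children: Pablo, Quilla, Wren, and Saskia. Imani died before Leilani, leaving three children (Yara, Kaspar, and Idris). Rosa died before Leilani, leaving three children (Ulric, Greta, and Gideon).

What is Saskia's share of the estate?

Vikram takes two-fifths of $5,125,000 = $2,050,000. The remaining $3,075,000 passes to the descendants.
No child survives, so the initial division is made at the grandchildren's generation.
The descendants' portion ($3,075,000) is divided into 10 shares of $307,500: Pablo, Quilla, Wren, Saskia, Yara, Kaspar, Idris, Ulric, Greta, and Gideon each take $307,500.

Saskia receives $307,500.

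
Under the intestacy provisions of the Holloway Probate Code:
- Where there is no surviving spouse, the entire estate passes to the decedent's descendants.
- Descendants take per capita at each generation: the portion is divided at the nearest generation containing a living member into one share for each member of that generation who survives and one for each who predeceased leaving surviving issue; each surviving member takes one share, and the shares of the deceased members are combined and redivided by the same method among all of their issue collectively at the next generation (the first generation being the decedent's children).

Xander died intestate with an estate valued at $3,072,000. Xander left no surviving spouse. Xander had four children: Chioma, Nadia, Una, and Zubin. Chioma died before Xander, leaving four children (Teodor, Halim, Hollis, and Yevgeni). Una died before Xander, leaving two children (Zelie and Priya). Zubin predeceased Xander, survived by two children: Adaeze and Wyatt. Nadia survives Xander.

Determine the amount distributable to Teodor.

The entire $3,072,000 passes to the descendants.
That amount ($3,072,000) is divided at the children's generation into 4 shares of $768,000. Nadia takes $768,000. The 3 shares of the deceased (Chioma, Una, and Zubin) are combined into a pool of $2,304,000.
That pool ($2,304,000) is divided at the grandchildren's generation equally among Teodor, Halim, Hollis, Yevgeni, Zelie, Priya, Adaeze, and Wyatt: $288,000 each.

Teodor receives $288,000.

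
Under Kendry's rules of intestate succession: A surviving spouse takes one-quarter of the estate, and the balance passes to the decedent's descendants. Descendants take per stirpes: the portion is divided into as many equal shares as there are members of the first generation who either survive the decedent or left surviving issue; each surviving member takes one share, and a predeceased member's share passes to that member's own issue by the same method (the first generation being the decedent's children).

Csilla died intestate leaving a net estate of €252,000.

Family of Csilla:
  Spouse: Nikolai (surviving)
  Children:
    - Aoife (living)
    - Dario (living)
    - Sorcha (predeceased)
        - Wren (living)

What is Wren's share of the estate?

Wren receives €63,000.

Nikolai takes one-quarter of €252,000 = €63,000. The remaining €189,000 passes to the descendants.
The descendants' portion (€189,000) is divided into 3 shares of €63,000: Aoife and Dario each take €63,000; Sorcha's €63,000 share passes to Sorcha's issue.
Sorcha's share (€63,000) passes entirely to Wren.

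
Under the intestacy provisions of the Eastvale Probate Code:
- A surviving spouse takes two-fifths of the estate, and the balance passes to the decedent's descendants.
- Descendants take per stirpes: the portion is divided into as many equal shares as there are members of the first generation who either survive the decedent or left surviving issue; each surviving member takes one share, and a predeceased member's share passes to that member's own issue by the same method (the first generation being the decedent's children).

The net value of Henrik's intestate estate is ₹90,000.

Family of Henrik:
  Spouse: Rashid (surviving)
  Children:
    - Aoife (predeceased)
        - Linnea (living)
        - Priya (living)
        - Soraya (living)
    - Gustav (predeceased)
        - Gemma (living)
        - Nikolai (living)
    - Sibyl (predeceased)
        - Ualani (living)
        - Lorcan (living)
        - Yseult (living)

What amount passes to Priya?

Rashid takes two-fifths of ₹90,000 = ₹36,000. The remaining ₹54,000 passes to the descendants.
The descendants' portion (₹54,000) is divided into 3 shares of ₹18,000: Aoife's ₹18,000 share passes to Aoife's issue; Gustav's ₹18,000 share passes to Gustav's issue; Sibyl's ₹18,000 share passes to Sibyl's issue.
Aoife's share (₹18,000) is divided into 3 shares of ₹6,000: Linnea, Priya, and Soraya each take ₹6,000.
Gustav's share (₹18,000) is divided into 2 shares of ₹9,000: Gemma and Nikolai each take ₹9,000.
Sibyl's share (₹18,000) is divided into 3 shares of ₹6,000: Ualani, Lorcan, and Yseult each take ₹6,000.

Priya receives ₹6,000.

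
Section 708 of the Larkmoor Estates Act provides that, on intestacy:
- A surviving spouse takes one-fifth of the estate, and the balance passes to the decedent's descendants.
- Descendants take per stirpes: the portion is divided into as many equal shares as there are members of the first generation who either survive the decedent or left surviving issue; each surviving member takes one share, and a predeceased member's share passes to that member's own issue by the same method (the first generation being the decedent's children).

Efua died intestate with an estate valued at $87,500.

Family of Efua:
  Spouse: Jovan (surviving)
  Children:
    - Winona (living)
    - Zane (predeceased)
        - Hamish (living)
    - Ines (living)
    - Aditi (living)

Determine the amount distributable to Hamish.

Hamish receives $17,500.

Jovan takes one-fifth of $87,500 = $17,500. The remaining $70,000 passes to the descendants.
The descendants' portion ($70,000) is divided into 4 shares of $17,500: Winona, Ines, and Aditi each take $17,500; Zane's $17,500 share passes to Zane's issue.
Zane's share ($17,500) passes entirely to Hamish.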